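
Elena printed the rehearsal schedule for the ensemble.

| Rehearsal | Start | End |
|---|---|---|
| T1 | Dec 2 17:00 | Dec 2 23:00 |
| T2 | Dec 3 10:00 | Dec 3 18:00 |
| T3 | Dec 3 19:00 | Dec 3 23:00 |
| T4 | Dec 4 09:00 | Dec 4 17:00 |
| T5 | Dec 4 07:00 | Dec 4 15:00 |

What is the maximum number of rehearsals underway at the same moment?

Walk through starts and ends in time order (an end at T is processed before a start at T):
Dec 2 17:00 start T1 → 1
Dec 2 23:00 end T1 → 0
Dec 3 10:00 start T2 → 1
Dec 3 18:00 end T2 → 0
Dec 3 19:00 start T3 → 1
Dec 3 23:00 end T3 → 0
Dec 4 07:00 start T5 → 1
Dec 4 09:00 start T4 → 2
Dec 4 15:00 end T5 → 1
Dec 4 17:00 end T4 → 0
Peak is 2, at Dec 4 09:00 (T4, T5).

2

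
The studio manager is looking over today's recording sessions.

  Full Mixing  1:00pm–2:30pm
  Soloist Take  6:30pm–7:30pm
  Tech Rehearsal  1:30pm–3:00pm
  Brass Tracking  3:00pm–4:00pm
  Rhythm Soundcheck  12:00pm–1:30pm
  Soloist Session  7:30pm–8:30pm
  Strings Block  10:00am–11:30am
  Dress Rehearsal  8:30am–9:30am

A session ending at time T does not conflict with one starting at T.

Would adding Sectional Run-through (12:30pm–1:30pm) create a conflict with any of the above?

Dress Rehearsal: ends 9:30am at or before Sectional Run-through starts 12:30pm → clear.
Strings Block: ends 11:30am at or before Sectional Run-through starts 12:30pm → clear.
Rhythm Soundcheck: starts 12:00pm before Sectional Run-through ends 1:30pm, and ends 1:30pm after Sectional Run-through starts 12:30pm → overlap.
Full Mixing: starts 1:00pm before Sectional Run-through ends 1:30pm, and ends 2:30pm after Sectional Run-through starts 12:30pm → overlap.
Tech Rehearsal: starts 1:30pm at or after Sectional Run-through ends 1:30pm → clear.
Brass Tracking: starts 3:00pm at or after Sectional Run-through ends 1:30pm → clear.
Soloist Take: starts 6:30pm at or after Sectional Run-through ends 1:30pm → clear.
Soloist Session: starts 7:30pm at or after Sectional Run-through ends 1:30pm → clear.
Sectional Run-through overlaps Rhythm Soundcheck, Full Mixing.

Yes — it overlaps Full Mixing, Rhythm Soundcheck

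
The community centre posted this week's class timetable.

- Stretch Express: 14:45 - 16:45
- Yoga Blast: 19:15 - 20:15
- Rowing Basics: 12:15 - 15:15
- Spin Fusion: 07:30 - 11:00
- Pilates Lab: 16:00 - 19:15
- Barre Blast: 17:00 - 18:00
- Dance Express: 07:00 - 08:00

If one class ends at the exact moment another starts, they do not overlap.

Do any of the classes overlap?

Yes

Sorted by start: Dance Express, Spin Fusion, Rowing Basics, Stretch Express, Pilates Lab, Barre Blast, Yoga Blast.
Spin Fusion starts before Dance Express ends → Dance Express and Spin Fusion overlap.
That's a conflict, so the schedule is not conflict-free.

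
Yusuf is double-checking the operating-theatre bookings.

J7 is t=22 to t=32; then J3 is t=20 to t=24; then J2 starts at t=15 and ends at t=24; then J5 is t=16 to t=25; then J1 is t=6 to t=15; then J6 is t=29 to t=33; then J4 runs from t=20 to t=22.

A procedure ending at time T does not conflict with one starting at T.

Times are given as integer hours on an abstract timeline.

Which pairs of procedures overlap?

Two intervals overlap when each starts before the other ends.
Sorted by start: J1, J2, J5, J3, J4, J7, J6.
J2 starts exactly when J1 ends (back-to-back, no overlap); J1 is clear from here.
J5 starts before J2 ends → J2 and J5 overlap.
J3 starts before J2 ends → J2 and J3 overlap.
J4 starts before J2 ends → J2 and J4 overlap.
J7 starts before J2 ends → J2 and J7 overlap.
J6 starts after J2 ends.
J3 starts before J5 ends → J5 and J3 overlap.
J4 starts before J5 ends → J5 and J4 overlap.
J7 starts before J5 ends → J5 and J7 overlap.
J6 starts after J5 ends.
J4 starts before J3 ends → J3 and J4 overlap.
J7 starts before J3 ends → J3 and J7 overlap.
J6 starts after J3 ends.
J7 starts exactly when J4 ends (back-to-back, no overlap); J4 is clear from here.
J6 starts before J7 ends → J7 and J6 overlap.

J2 & J3, J2 & J4, J2 & J5, J2 & J7, J3 & J4, J3 & J5, J3 & J7, J4 & J5, J5 & J7, J6 & J7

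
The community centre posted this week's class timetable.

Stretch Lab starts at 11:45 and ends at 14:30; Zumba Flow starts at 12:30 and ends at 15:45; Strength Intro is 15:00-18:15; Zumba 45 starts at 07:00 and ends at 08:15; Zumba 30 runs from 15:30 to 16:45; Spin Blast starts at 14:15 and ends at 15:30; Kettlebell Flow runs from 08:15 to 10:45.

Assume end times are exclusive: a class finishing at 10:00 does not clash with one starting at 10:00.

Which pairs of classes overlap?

Spin Blast & Strength Intro, Spin Blast & Stretch Lab, Spin Blast & Zumba Flow, Strength Intro & Zumba 30, Strength Intro & Zumba Flow, Stretch Lab & Zumba Flow, Zumba 30 & Zumba Flow

Sorted by start: Zumba 45, Kettlebell Flow, Stretch Lab, Zumba Flow, Spin Blast, Strength Intro, Zumba 30.
Kettlebell Flow starts exactly when Zumba 45 ends (back-to-back, no overlap), so Zumba 45 has no further overlaps.
Stretch Lab starts after Kettlebell Flow ends, so Kettlebell Flow has no further overlaps.
Zumba Flow starts before Stretch Lab ends → Stretch Lab and Zumba Flow overlap.
Spin Blast starts before Stretch Lab ends → Stretch Lab and Spin Blast overlap.
Strength Intro starts after Stretch Lab ends, so Stretch Lab has no further overlaps.
Spin Blast starts before Zumba Flow ends → Zumba Flow and Spin Blast overlap.
Strength Intro starts before Zumba Flow ends → Zumba Flow and Strength Intro overlap.
Zumba 30 starts before Zumba Flow ends → Zumba Flow and Zumba 30 overlap.
Strength Intro starts before Spin Blast ends → Spin Blast and Strength Intro overlap.
Zumba 30 starts exactly when Spin Blast ends (back-to-back, no overlap).
Zumba 30 starts before Strength Intro ends → Strength Intro and Zumba 30 overlap.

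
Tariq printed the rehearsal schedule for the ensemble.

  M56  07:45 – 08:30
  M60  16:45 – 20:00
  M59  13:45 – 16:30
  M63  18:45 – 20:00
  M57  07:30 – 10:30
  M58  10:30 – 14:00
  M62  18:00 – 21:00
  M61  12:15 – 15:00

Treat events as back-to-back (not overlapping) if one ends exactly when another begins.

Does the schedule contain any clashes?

Sorted by start: M57, M56, M58, M61, M59, M60, M62, M63.
M56 starts before M57 ends → M57 and M56 overlap.
That's a conflict, so the schedule is not conflict-free.

Yes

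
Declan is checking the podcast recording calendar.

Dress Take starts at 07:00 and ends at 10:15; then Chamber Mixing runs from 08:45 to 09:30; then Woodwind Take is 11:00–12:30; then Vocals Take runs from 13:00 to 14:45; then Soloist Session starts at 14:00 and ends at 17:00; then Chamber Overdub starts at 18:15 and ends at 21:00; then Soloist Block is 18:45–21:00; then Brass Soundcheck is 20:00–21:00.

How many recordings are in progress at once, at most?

Walk through starts and ends in time order (an end at T is processed before a start at T):
07:00 start Dress Take → 1
08:45 start Chamber Mixing → 2
09:30 end Chamber Mixing → 1
10:15 end Dress Take → 0
11:00 start Woodwind Take → 1
12:30 end Woodwind Take → 0
13:00 start Vocals Take → 1
14:00 start Soloist Session → 2
14:45 end Vocals Take → 1
17:00 end Soloist Session → 0
18:15 start Chamber Overdub → 1
18:45 start Soloist Block → 2
20:00 start Brass Soundcheck → 3
21:00 end Brass Soundcheck → 2
21:00 end Chamber Overdub → 1
21:00 end Soloist Block → 0
Peak is 3, at 20:00 (Brass Soundcheck, Chamber Overdub, Soloist Block).

3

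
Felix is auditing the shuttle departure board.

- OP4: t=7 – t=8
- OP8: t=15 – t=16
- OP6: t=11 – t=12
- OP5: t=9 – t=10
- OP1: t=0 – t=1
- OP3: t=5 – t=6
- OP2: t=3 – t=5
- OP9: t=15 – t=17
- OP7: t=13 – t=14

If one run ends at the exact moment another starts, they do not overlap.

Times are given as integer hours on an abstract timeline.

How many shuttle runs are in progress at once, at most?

Sort all start/end points and keep a running count:
t=0 start OP1 → 1
t=1 end OP1 → 0
t=3 start OP2 → 1
t=5 end OP2 → 0
t=5 start OP3 → 1
t=6 end OP3 → 0
t=7 start OP4 → 1
t=8 end OP4 → 0
t=9 start OP5 → 1
t=10 end OP5 → 0
t=11 start OP6 → 1
t=12 end OP6 → 0
t=13 start OP7 → 1
t=14 end OP7 → 0
t=15 start OP8 → 1
t=15 start OP9 → 2
t=16 end OP8 → 1
t=17 end OP9 → 0
Peak is 2, at t=15 (OP8, OP9).

2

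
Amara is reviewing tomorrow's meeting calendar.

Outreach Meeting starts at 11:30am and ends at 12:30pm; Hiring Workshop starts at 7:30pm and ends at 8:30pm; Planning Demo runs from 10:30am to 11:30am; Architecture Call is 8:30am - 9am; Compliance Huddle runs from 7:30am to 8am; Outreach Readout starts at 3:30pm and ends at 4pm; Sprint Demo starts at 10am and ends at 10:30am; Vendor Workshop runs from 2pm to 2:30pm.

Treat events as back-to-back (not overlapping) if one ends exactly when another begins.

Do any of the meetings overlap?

Sorted by start: Compliance Huddle, Architecture Call, Sprint Demo, Planning Demo, Outreach Meeting, Vendor Workshop, Outreach Readout, Hiring Workshop.
Architecture Call starts after Compliance Huddle ends — done with Compliance Huddle.
Sprint Demo starts after Architecture Call ends — done with Architecture Call.
Planning Demo starts exactly when Sprint Demo ends (back-to-back, no overlap) — done with Sprint Demo.
Outreach Meeting starts exactly when Planning Demo ends (back-to-back, no overlap) — done with Planning Demo.
Vendor Workshop starts after Outreach Meeting ends — done with Outreach Meeting.
Outreach Readout starts after Vendor Workshop ends — done with Vendor Workshop.
Hiring Workshop starts after Outreach Readout ends.
Every pair is clear; the schedule has no overlaps.

No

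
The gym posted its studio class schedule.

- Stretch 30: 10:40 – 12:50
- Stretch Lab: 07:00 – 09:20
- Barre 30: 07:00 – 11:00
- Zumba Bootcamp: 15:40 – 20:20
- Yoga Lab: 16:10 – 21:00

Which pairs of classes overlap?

Sorted by start: Barre 30, Stretch Lab, Stretch 30, Zumba Bootcamp, Yoga Lab.
Stretch Lab starts before Barre 30 ends → Barre 30 and Stretch Lab overlap.
Stretch 30 starts before Barre 30 ends → Barre 30 and Stretch 30 overlap.
Zumba Bootcamp starts after Barre 30 ends, so nothing later overlaps Barre 30 either.
Stretch 30 starts after Stretch Lab ends, so nothing later overlaps Stretch Lab either.
Zumba Bootcamp starts after Stretch 30 ends, so nothing later overlaps Stretch 30 either.
Yoga Lab starts before Zumba Bootcamp ends → Zumba Bootcamp and Yoga Lab overlap.

Barre 30 & Stretch 30, Barre 30 & Stretch Lab, Yoga Lab & Zumba Bootcamp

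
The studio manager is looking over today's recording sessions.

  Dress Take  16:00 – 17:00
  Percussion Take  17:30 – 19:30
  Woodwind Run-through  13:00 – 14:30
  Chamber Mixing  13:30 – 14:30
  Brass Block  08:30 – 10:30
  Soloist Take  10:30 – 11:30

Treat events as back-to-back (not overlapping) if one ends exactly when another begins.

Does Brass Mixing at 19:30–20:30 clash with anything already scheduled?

No — it doesn't clash with anything

Brass Block: ends 10:30 at or before Brass Mixing starts 19:30 → clear.
Soloist Take: ends 11:30 at or before Brass Mixing starts 19:30 → clear.
Woodwind Run-through: ends 14:30 at or before Brass Mixing starts 19:30 → clear.
Chamber Mixing: ends 14:30 at or before Brass Mixing starts 19:30 → clear.
Dress Take: ends 17:00 at or before Brass Mixing starts 19:30 → clear.
Percussion Take: ends 19:30 at or before Brass Mixing starts 19:30 → clear.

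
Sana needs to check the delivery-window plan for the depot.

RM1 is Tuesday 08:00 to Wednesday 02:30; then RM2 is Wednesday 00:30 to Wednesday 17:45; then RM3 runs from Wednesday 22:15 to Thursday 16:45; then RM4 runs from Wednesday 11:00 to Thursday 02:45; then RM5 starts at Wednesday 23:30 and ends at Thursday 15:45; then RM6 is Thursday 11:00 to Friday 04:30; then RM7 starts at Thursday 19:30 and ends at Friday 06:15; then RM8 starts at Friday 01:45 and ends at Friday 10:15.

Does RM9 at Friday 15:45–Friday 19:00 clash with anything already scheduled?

No — it doesn't clash with anything

RM1: ends Wednesday 02:30 at or before RM9 starts Friday 15:45 → clear.
RM2: ends Wednesday 17:45 at or before RM9 starts Friday 15:45 → clear.
RM4: ends Thursday 02:45 at or before RM9 starts Friday 15:45 → clear.
RM3: ends Thursday 16:45 at or before RM9 starts Friday 15:45 → clear.
RM5: ends Thursday 15:45 at or before RM9 starts Friday 15:45 → clear.
RM6: ends Friday 04:30 at or before RM9 starts Friday 15:45 → clear.
RM7: ends Friday 06:15 at or before RM9 starts Friday 15:45 → clear.
RM8: ends Friday 10:15 at or before RM9 starts Friday 15:45 → clear.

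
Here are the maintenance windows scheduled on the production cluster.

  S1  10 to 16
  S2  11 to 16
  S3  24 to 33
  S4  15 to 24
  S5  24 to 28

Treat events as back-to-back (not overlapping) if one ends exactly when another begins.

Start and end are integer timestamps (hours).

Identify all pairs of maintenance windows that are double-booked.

Sorted by start: S1, S2, S4, S3, S5.
S2 starts before S1 ends → S1 and S2 overlap.
S4 starts before S1 ends → S1 and S4 overlap.
S3 starts after S1 ends, so nothing later overlaps S1 either.
S4 starts before S2 ends → S2 and S4 overlap.
S3 starts after S2 ends, so nothing later overlaps S2 either.
S3 starts exactly when S4 ends (back-to-back, no overlap), so nothing later overlaps S4 either.
S5 starts before S3 ends → S3 and S5 overlap.

S1 & S2, S1 & S4, S2 & S4, S3 & S5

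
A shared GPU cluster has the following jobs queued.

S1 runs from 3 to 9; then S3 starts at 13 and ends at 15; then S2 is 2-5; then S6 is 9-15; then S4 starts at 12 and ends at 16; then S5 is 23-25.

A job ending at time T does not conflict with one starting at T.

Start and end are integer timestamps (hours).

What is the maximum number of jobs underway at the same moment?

3

Walk through starts and ends in time order (an end at T is processed before a start at T):
2 start S2 → 1
3 start S1 → 2
5 end S2 → 1
9 end S1 → 0
9 start S6 → 1
12 start S4 → 2
13 start S3 → 3
15 end S3 → 2
15 end S6 → 1
16 end S4 → 0
23 start S5 → 1
25 end S5 → 0
Peak is 3, at 13 (S3, S4, S6).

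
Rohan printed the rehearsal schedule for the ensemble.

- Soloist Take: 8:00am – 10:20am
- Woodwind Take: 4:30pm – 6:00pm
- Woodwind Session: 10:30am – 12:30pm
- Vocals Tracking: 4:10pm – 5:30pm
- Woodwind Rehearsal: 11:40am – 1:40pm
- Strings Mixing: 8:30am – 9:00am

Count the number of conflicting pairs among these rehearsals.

Sorted by start: Soloist Take, Strings Mixing, Woodwind Session, Woodwind Rehearsal, Vocals Tracking, Woodwind Take.
Strings Mixing starts before Soloist Take ends → Soloist Take and Strings Mixing overlap.
Woodwind Session starts after Soloist Take ends — done with Soloist Take.
Woodwind Session starts after Strings Mixing ends — done with Strings Mixing.
Woodwind Rehearsal starts before Woodwind Session ends → Woodwind Session and Woodwind Rehearsal overlap.
Vocals Tracking starts after Woodwind Session ends — done with Woodwind Session.
Vocals Tracking starts after Woodwind Rehearsal ends — done with Woodwind Rehearsal.
Woodwind Take starts before Vocals Tracking ends → Vocals Tracking and Woodwind Take overlap.
Overlapping pairs: Soloist Take & Strings Mixing, Vocals Tracking & Woodwind Take, Woodwind Rehearsal & Woodwind Session — 3 in total.

3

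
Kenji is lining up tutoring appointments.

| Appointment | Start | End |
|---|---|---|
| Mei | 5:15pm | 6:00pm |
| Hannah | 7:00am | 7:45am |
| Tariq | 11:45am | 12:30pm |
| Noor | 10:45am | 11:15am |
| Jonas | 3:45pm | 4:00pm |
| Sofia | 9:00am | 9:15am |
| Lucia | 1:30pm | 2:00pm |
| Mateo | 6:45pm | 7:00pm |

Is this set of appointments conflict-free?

Yes

Sorted by start: Hannah, Sofia, Noor, Tariq, Lucia, Jonas, Mei, Mateo.
Sofia starts after Hannah ends — done with Hannah.
Noor starts after Sofia ends — done with Sofia.
Tariq starts after Noor ends — done with Noor.
Lucia starts after Tariq ends — done with Tariq.
Jonas starts after Lucia ends — done with Lucia.
Mei starts after Jonas ends — done with Jonas.
Mateo starts after Mei ends.
Every pair is clear; the schedule has no overlaps.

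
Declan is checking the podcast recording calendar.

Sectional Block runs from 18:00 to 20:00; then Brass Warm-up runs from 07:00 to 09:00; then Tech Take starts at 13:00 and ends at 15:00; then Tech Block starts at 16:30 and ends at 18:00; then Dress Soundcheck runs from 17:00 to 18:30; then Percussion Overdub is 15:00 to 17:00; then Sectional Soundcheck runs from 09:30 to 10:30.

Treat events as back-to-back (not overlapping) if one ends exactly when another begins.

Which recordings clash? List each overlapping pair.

Sorted by start: Brass Warm-up, Sectional Soundcheck, Tech Take, Percussion Overdub, Tech Block, Dress Soundcheck, Sectional Block.
Sectional Soundcheck starts after Brass Warm-up ends, so Brass Warm-up has no further overlaps.
Tech Take starts after Sectional Soundcheck ends, so Sectional Soundcheck has no further overlaps.
Percussion Overdub starts exactly when Tech Take ends (back-to-back, no overlap), so Tech Take has no further overlaps.
Tech Block starts before Percussion Overdub ends → Percussion Overdub and Tech Block overlap.
Dress Soundcheck starts exactly when Percussion Overdub ends (back-to-back, no overlap), so Percussion Overdub has no further overlaps.
Dress Soundcheck starts before Tech Block ends → Tech Block and Dress Soundcheck overlap.
Sectional Block starts exactly when Tech Block ends (back-to-back, no overlap).
Sectional Block starts before Dress Soundcheck ends → Dress Soundcheck and Sectional Block overlap.

Dress Soundcheck & Sectional Block, Dress Soundcheck & Tech Block, Percussion Overdub & Tech Block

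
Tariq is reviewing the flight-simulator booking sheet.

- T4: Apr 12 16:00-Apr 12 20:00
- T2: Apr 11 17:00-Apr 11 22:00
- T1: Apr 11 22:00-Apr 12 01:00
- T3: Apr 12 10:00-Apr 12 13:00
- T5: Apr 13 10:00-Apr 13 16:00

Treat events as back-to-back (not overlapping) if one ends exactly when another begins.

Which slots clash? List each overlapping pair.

none

Two intervals overlap when each starts before the other ends.
Sorted by start: T2, T1, T3, T4, T5.
T1 starts exactly when T2 ends (back-to-back, no overlap), so nothing later overlaps T2 either.
T3 starts after T1 ends, so nothing later overlaps T1 either.
T4 starts after T3 ends, so nothing later overlaps T3 either.
T5 starts after T4 ends.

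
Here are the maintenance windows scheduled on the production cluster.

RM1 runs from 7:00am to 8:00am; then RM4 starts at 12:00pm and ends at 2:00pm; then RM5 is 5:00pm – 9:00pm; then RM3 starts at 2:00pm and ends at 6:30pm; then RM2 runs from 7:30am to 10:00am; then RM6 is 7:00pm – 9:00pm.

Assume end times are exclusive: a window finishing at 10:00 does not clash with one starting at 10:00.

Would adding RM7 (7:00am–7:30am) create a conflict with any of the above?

Yes — it overlaps RM1

RM1: starts 7:00am before RM7 ends 7:30am, and ends 8:00am after RM7 starts 7:00am → overlap.
RM2: starts 7:30am at or after RM7 ends 7:30am → clear.
RM4: starts 12:00pm at or after RM7 ends 7:30am → clear.
RM3: starts 2:00pm at or after RM7 ends 7:30am → clear.
RM5: starts 5:00pm at or after RM7 ends 7:30am → clear.
RM6: starts 7:00pm at or after RM7 ends 7:30am → clear.
RM7 overlaps RM1.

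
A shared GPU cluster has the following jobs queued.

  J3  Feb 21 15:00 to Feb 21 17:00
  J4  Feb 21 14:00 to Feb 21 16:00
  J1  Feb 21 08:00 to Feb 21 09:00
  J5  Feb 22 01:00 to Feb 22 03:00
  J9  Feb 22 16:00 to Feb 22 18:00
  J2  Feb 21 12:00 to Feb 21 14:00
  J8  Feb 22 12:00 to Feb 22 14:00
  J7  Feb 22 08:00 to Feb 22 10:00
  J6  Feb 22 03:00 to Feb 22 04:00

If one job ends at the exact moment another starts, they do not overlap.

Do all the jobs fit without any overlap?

Sorted by start: J1, J2, J4, J3, J5, J6, J7, J8, J9.
J2 starts after J1 ends, so J1 has no further overlaps.
J4 starts exactly when J2 ends (back-to-back, no overlap), so J2 has no further overlaps.
J3 starts before J4 ends → J4 and J3 overlap.
That's a conflict, so the schedule is not conflict-free.

No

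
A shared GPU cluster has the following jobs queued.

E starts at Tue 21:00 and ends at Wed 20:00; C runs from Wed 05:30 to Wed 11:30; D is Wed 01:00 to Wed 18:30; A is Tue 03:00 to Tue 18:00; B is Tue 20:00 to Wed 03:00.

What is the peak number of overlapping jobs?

Sort all start/end points and keep a running count:
Tue 03:00 start A → 1
Tue 18:00 end A → 0
Tue 20:00 start B → 1
Tue 21:00 start E → 2
Wed 01:00 start D → 3
Wed 03:00 end B → 2
Wed 05:30 start C → 3
Wed 11:30 end C → 2
Wed 18:30 end D → 1
Wed 20:00 end E → 0
Peak is 3, at Wed 01:00 (B, D, E).

3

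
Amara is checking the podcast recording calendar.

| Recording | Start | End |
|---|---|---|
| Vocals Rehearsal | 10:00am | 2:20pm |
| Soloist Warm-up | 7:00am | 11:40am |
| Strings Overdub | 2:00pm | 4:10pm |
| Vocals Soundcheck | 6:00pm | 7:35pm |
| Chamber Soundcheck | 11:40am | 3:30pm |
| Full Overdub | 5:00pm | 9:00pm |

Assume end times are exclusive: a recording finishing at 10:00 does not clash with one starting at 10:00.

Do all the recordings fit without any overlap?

Sorted by start: Soloist Warm-up, Vocals Rehearsal, Chamber Soundcheck, Strings Overdub, Full Overdub, Vocals Soundcheck.
Vocals Rehearsal starts before Soloist Warm-up ends → Soloist Warm-up and Vocals Rehearsal overlap.
That's a conflict, so the schedule is not conflict-free.

No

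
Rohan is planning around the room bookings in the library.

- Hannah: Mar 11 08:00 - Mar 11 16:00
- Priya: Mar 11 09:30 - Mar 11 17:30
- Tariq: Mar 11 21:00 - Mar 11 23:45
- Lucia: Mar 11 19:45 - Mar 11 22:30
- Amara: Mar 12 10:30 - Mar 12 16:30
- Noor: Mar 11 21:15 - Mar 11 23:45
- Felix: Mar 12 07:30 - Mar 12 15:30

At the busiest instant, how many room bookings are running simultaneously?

Walk through starts and ends in time order (an end at T is processed before a start at T):
Mar 11 08:00 start Hannah → 1
Mar 11 09:30 start Priya → 2
Mar 11 16:00 end Hannah → 1
Mar 11 17:30 end Priya → 0
Mar 11 19:45 start Lucia → 1
Mar 11 21:00 start Tariq → 2
Mar 11 21:15 start Noor → 3
Mar 11 22:30 end Lucia → 2
Mar 11 23:45 end Noor → 1
Mar 11 23:45 end Tariq → 0
Mar 12 07:30 start Felix → 1
Mar 12 10:30 start Amara → 2
Mar 12 15:30 end Felix → 1
Mar 12 16:30 end Amara → 0
Peak is 3, at Mar 11 21:15 (Lucia, Noor, Tariq).

3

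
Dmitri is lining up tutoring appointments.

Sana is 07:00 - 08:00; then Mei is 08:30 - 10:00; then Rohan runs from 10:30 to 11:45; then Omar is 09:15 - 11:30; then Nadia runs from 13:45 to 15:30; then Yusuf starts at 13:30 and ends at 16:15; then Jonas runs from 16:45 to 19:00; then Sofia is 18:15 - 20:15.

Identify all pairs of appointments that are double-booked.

Jonas & Sofia, Mei & Omar, Nadia & Yusuf, Omar & Rohan

Check each pair: they overlap iff neither finishes before the other starts.
Sorted by start: Sana, Mei, Omar, Rohan, Yusuf, Nadia, Jonas, Sofia.
Mei starts after Sana ends, so nothing later overlaps Sana either.
Omar starts before Mei ends → Mei and Omar overlap.
Rohan starts after Mei ends, so nothing later overlaps Mei either.
Rohan starts before Omar ends → Omar and Rohan overlap.
Yusuf starts after Omar ends, so nothing later overlaps Omar either.
Yusuf starts after Rohan ends, so nothing later overlaps Rohan either.
Nadia starts before Yusuf ends → Yusuf and Nadia overlap.
Jonas starts after Yusuf ends, so nothing later overlaps Yusuf either.
Jonas starts after Nadia ends, so nothing later overlaps Nadia either.
Sofia starts before Jonas ends → Jonas and Sofia overlap.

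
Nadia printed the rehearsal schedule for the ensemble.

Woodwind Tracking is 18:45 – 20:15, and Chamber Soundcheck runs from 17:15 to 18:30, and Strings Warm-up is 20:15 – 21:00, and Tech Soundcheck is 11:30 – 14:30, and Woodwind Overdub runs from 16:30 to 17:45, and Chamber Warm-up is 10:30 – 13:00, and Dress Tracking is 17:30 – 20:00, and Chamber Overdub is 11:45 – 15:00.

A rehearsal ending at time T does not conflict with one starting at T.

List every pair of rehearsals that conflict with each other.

Chamber Overdub & Chamber Warm-up, Chamber Overdub & Tech Soundcheck, Chamber Soundcheck & Dress Tracking, Chamber Soundcheck & Woodwind Overdub, Chamber Warm-up & Tech Soundcheck, Dress Tracking & Woodwind Overdub, Dress Tracking & Woodwind Tracking

Sorted by start: Chamber Warm-up, Tech Soundcheck, Chamber Overdub, Woodwind Overdub, Chamber Soundcheck, Dress Tracking, Woodwind Tracking, Strings Warm-up.
Tech Soundcheck starts before Chamber Warm-up ends → Chamber Warm-up and Tech Soundcheck overlap.
Chamber Overdub starts before Chamber Warm-up ends → Chamber Warm-up and Chamber Overdub overlap.
Woodwind Overdub starts after Chamber Warm-up ends; Chamber Warm-up is clear from here.
Chamber Overdub starts before Tech Soundcheck ends → Tech Soundcheck and Chamber Overdub overlap.
Woodwind Overdub starts after Tech Soundcheck ends; Tech Soundcheck is clear from here.
Woodwind Overdub starts after Chamber Overdub ends; Chamber Overdub is clear from here.
Chamber Soundcheck starts before Woodwind Overdub ends → Woodwind Overdub and Chamber Soundcheck overlap.
Dress Tracking starts before Woodwind Overdub ends → Woodwind Overdub and Dress Tracking overlap.
Woodwind Tracking starts after Woodwind Overdub ends; Woodwind Overdub is clear from here.
Dress Tracking starts before Chamber Soundcheck ends → Chamber Soundcheck and Dress Tracking overlap.
Woodwind Tracking starts after Chamber Soundcheck ends; Chamber Soundcheck is clear from here.
Woodwind Tracking starts before Dress Tracking ends → Dress Tracking and Woodwind Tracking overlap.
Strings Warm-up starts after Dress Tracking ends.
Strings Warm-up starts exactly when Woodwind Tracking ends (back-to-back, no overlap).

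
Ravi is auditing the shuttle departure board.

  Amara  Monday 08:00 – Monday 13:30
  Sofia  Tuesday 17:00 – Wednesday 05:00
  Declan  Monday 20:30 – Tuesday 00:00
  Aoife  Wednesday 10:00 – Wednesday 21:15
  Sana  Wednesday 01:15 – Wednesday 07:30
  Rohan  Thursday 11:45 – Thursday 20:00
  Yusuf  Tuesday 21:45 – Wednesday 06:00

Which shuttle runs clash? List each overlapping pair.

Sana & Sofia, Sana & Yusuf, Sofia & Yusuf

Sorted by start: Amara, Declan, Sofia, Yusuf, Sana, Aoife, Rohan.
Declan starts after Amara ends, so Amara has no further overlaps.
Sofia starts after Declan ends, so Declan has no further overlaps.
Yusuf starts before Sofia ends → Sofia and Yusuf overlap.
Sana starts before Sofia ends → Sofia and Sana overlap.
Aoife starts after Sofia ends, so Sofia has no further overlaps.
Sana starts before Yusuf ends → Yusuf and Sana overlap.
Aoife starts after Yusuf ends, so Yusuf has no further overlaps.
Aoife starts after Sana ends, so Sana has no further overlaps.
Rohan starts after Aoife ends.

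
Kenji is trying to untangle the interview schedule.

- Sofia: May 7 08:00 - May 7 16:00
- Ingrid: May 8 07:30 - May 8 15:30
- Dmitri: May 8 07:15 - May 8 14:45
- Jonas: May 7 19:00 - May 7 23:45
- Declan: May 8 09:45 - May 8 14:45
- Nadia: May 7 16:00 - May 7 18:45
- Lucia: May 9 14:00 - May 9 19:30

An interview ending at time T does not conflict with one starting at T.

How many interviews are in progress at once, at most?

3

Sort all start/end points and keep a running count:
May 7 08:00 start Sofia → 1
May 7 16:00 end Sofia → 0
May 7 16:00 start Nadia → 1
May 7 18:45 end Nadia → 0
May 7 19:00 start Jonas → 1
May 7 23:45 end Jonas → 0
May 8 07:15 start Dmitri → 1
May 8 07:30 start Ingrid → 2
May 8 09:45 start Declan → 3
May 8 14:45 end Declan → 2
May 8 14:45 end Dmitri → 1
May 8 15:30 end Ingrid → 0
May 9 14:00 start Lucia → 1
May 9 19:30 end Lucia → 0
Peak is 3, at May 8 09:45 (Declan, Dmitri, Ingrid).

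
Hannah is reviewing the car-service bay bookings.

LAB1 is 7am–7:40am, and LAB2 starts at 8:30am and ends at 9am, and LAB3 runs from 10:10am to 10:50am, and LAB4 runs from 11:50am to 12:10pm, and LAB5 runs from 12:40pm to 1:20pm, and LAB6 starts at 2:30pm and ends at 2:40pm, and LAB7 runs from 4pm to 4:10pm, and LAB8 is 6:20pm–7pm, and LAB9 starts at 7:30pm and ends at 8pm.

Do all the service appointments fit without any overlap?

Yes

Sorted by start: LAB1, LAB2, LAB3, LAB4, LAB5, LAB6, LAB7, LAB8, LAB9.
LAB2 starts after LAB1 ends; LAB1 is clear from here.
LAB3 starts after LAB2 ends; LAB2 is clear from here.
LAB4 starts after LAB3 ends; LAB3 is clear from here.
LAB5 starts after LAB4 ends; LAB4 is clear from here.
LAB6 starts after LAB5 ends; LAB5 is clear from here.
LAB7 starts after LAB6 ends; LAB6 is clear from here.
LAB8 starts after LAB7 ends; LAB7 is clear from here.
LAB9 starts after LAB8 ends.
Every pair is clear; the schedule has no overlaps.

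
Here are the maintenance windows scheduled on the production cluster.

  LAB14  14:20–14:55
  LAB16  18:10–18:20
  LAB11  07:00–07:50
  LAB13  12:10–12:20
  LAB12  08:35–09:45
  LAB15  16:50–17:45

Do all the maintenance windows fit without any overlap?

Yes

Sorted by start: LAB11, LAB12, LAB13, LAB14, LAB15, LAB16.
LAB12 starts after LAB11 ends; LAB11 is clear from here.
LAB13 starts after LAB12 ends; LAB12 is clear from here.
LAB14 starts after LAB13 ends; LAB13 is clear from here.
LAB15 starts after LAB14 ends; LAB14 is clear from here.
LAB16 starts after LAB15 ends.
Every pair is clear; the schedule has no overlaps.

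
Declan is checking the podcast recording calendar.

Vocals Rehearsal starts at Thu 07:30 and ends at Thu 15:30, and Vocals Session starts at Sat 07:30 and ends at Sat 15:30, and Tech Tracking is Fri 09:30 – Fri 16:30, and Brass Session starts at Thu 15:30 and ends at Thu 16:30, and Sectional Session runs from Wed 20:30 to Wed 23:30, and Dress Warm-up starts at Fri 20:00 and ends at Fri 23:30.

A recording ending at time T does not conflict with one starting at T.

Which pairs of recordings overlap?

Sorted by start: Sectional Session, Vocals Rehearsal, Brass Session, Tech Tracking, Dress Warm-up, Vocals Session.
Vocals Rehearsal starts after Sectional Session ends — done with Sectional Session.
Brass Session starts exactly when Vocals Rehearsal ends (back-to-back, no overlap) — done with Vocals Rehearsal.
Tech Tracking starts after Brass Session ends — done with Brass Session.
Dress Warm-up starts after Tech Tracking ends — done with Tech Tracking.
Vocals Session starts after Dress Warm-up ends.

no overlapping pairs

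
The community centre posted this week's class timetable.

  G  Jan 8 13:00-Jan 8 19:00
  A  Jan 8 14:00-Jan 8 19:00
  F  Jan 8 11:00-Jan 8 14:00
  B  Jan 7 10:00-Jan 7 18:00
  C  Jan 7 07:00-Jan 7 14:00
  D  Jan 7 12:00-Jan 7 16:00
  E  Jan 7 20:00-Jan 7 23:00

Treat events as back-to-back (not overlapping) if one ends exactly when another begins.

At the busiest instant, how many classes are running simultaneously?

3

Sort all start/end points and keep a running count:
Jan 7 07:00 start C → 1
Jan 7 10:00 start B → 2
Jan 7 12:00 start D → 3
Jan 7 14:00 end C → 2
Jan 7 16:00 end D → 1
Jan 7 18:00 end B → 0
Jan 7 20:00 start E → 1
Jan 7 23:00 end E → 0
Jan 8 11:00 start F → 1
Jan 8 13:00 start G → 2
Jan 8 14:00 end F → 1
Jan 8 14:00 start A → 2
Jan 8 19:00 end A → 1
Jan 8 19:00 end G → 0
Peak is 3, at Jan 7 12:00 (B, C, D).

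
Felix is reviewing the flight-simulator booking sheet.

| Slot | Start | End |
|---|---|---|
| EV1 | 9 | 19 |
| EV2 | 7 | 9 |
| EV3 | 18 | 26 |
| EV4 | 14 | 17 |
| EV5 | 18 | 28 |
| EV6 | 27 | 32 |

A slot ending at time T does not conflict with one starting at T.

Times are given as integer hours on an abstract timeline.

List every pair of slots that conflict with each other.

EV1 & EV3, EV1 & EV4, EV1 & EV5, EV3 & EV5, EV5 & EV6

Check each pair: they overlap iff neither finishes before the other starts.
Sorted by start: EV2, EV1, EV4, EV3, EV5, EV6.
EV1 starts exactly when EV2 ends (back-to-back, no overlap) — done with EV2.
EV4 starts before EV1 ends → EV1 and EV4 overlap.
EV3 starts before EV1 ends → EV1 and EV3 overlap.
EV5 starts before EV1 ends → EV1 and EV5 overlap.
EV6 starts after EV1 ends.
EV3 starts after EV4 ends — done with EV4.
EV5 starts before EV3 ends → EV3 and EV5 overlap.
EV6 starts after EV3 ends.
EV6 starts before EV5 ends → EV5 and EV6 overlap.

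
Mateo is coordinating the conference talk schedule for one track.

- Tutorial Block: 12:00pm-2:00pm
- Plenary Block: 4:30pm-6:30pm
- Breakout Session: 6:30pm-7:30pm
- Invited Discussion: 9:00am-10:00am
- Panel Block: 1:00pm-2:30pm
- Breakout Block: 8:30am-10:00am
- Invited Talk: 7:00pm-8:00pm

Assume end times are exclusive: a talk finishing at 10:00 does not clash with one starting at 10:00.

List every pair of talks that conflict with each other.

Sorted by start: Breakout Block, Invited Discussion, Tutorial Block, Panel Block, Plenary Block, Breakout Session, Invited Talk.
Invited Discussion starts before Breakout Block ends → Breakout Block and Invited Discussion overlap.
Tutorial Block starts after Breakout Block ends, so nothing later overlaps Breakout Block either.
Tutorial Block starts after Invited Discussion ends, so nothing later overlaps Invited Discussion either.
Panel Block starts before Tutorial Block ends → Tutorial Block and Panel Block overlap.
Plenary Block starts after Tutorial Block ends, so nothing later overlaps Tutorial Block either.
Plenary Block starts after Panel Block ends, so nothing later overlaps Panel Block either.
Breakout Session starts exactly when Plenary Block ends (back-to-back, no overlap), so nothing later overlaps Plenary Block either.
Invited Talk starts before Breakout Session ends → Breakout Session and Invited Talk overlap.

Breakout Block & Invited Discussion, Breakout Session & Invited Talk, Panel Block & Tutorial Block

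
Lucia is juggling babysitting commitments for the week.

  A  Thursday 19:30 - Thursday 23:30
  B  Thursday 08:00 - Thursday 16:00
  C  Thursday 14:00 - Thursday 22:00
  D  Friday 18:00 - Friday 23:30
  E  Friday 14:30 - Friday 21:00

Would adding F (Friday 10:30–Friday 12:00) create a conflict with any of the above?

B: ends Thursday 16:00 at or before F starts Friday 10:30 → clear.
C: ends Thursday 22:00 at or before F starts Friday 10:30 → clear.
A: ends Thursday 23:30 at or before F starts Friday 10:30 → clear.
E: starts Friday 14:30 at or after F ends Friday 12:00 → clear.
D: starts Friday 18:00 at or after F ends Friday 12:00 → clear.

No — it doesn't clash with anything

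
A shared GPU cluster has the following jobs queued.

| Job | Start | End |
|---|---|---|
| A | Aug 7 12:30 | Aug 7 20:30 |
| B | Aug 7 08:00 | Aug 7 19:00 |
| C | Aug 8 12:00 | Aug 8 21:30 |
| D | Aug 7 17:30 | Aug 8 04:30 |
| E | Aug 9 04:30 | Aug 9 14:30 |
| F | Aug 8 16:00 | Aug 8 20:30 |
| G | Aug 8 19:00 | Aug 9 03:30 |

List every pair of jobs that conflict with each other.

A & B, A & D, B & D, C & F, C & G, F & G

Sorted by start: B, A, D, C, F, G, E.
A starts before B ends → B and A overlap.
D starts before B ends → B and D overlap.
C starts after B ends; B is clear from here.
D starts before A ends → A and D overlap.
C starts after A ends; A is clear from here.
C starts after D ends; D is clear from here.
F starts before C ends → C and F overlap.
G starts before C ends → C and G overlap.
E starts after C ends.
G starts before F ends → F and G overlap.
E starts after F ends.
E starts after G ends.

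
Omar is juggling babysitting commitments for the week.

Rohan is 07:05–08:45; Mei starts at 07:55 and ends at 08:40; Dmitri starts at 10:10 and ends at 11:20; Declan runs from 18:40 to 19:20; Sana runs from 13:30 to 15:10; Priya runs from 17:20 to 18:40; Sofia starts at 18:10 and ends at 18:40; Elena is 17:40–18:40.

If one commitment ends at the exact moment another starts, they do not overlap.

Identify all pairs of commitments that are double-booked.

Elena & Priya, Elena & Sofia, Mei & Rohan, Priya & Sofia

Sorted by start: Rohan, Mei, Dmitri, Sana, Priya, Elena, Sofia, Declan.
Mei starts before Rohan ends → Rohan and Mei overlap.
Dmitri starts after Rohan ends — done with Rohan.
Dmitri starts after Mei ends — done with Mei.
Sana starts after Dmitri ends — done with Dmitri.
Priya starts after Sana ends — done with Sana.
Elena starts before Priya ends → Priya and Elena overlap.
Sofia starts before Priya ends → Priya and Sofia overlap.
Declan starts exactly when Priya ends (back-to-back, no overlap).
Sofia starts before Elena ends → Elena and Sofia overlap.
Declan starts exactly when Elena ends (back-to-back, no overlap).
Declan starts exactly when Sofia ends (back-to-back, no overlap).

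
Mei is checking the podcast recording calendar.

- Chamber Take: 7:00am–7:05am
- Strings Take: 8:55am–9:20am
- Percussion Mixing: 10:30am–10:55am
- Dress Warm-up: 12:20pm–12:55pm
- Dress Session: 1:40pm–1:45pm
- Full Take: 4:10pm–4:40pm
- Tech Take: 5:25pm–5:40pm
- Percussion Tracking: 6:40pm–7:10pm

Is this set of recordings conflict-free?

Sorted by start: Chamber Take, Strings Take, Percussion Mixing, Dress Warm-up, Dress Session, Full Take, Tech Take, Percussion Tracking.
Strings Take starts after Chamber Take ends — done with Chamber Take.
Percussion Mixing starts after Strings Take ends — done with Strings Take.
Dress Warm-up starts after Percussion Mixing ends — done with Percussion Mixing.
Dress Session starts after Dress Warm-up ends — done with Dress Warm-up.
Full Take starts after Dress Session ends — done with Dress Session.
Tech Take starts after Full Take ends — done with Full Take.
Percussion Tracking starts after Tech Take ends.
Every pair is clear; the schedule has no overlaps.

Yes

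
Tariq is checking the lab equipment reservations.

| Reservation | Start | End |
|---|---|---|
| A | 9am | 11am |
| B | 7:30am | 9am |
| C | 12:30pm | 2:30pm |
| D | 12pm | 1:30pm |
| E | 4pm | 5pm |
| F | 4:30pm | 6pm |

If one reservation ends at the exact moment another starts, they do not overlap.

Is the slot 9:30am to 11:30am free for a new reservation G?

B: ends 9am at or before G starts 9:30am → clear.
A: starts 9am before G ends 11:30am, and ends 11am after G starts 9:30am → overlap.
D: starts 12pm at or after G ends 11:30am → clear.
C: starts 12:30pm at or after G ends 11:30am → clear.
E: starts 4pm at or after G ends 11:30am → clear.
F: starts 4:30pm at or after G ends 11:30am → clear.
G overlaps A.

No — it overlaps A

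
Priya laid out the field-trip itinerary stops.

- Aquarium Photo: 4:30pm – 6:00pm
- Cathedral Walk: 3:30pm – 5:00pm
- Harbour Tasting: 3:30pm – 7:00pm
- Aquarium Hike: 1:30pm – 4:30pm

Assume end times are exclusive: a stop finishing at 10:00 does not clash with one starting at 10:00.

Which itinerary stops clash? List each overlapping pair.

Aquarium Hike & Cathedral Walk, Aquarium Hike & Harbour Tasting, Aquarium Photo & Cathedral Walk, Aquarium Photo & Harbour Tasting, Cathedral Walk & Harbour Tasting

Sorted by start: Aquarium Hike, Cathedral Walk, Harbour Tasting, Aquarium Photo.
Cathedral Walk starts before Aquarium Hike ends → Aquarium Hike and Cathedral Walk overlap.
Harbour Tasting starts before Aquarium Hike ends → Aquarium Hike and Harbour Tasting overlap.
Aquarium Photo starts exactly when Aquarium Hike ends (back-to-back, no overlap).
Harbour Tasting starts before Cathedral Walk ends → Cathedral Walk and Harbour Tasting overlap.
Aquarium Photo starts before Cathedral Walk ends → Cathedral Walk and Aquarium Photo overlap.
Aquarium Photo starts before Harbour Tasting ends → Harbour Tasting and Aquarium Photo overlap.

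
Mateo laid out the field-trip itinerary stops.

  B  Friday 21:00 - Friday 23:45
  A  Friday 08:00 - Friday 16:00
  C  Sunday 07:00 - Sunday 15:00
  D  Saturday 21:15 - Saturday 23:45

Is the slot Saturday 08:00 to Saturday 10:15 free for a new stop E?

A: ends Friday 16:00 at or before E starts Saturday 08:00 → clear.
B: ends Friday 23:45 at or before E starts Saturday 08:00 → clear.
D: starts Saturday 21:15 at or after E ends Saturday 10:15 → clear.
C: starts Sunday 07:00 at or after E ends Saturday 10:15 → clear.

Yes — the slot is free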